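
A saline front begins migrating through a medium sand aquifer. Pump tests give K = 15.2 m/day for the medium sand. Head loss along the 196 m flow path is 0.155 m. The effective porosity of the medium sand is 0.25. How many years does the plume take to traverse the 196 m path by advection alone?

11.2

Hydraulic gradient i = Δh / L = 0.155 / 196 = 0.0007908.
Darcy flux q = K · i = 15.20 × 0.0007908 = 0.01202 m/day.
Seepage velocity v = q / n_e = 0.01202 / 0.25 = 0.04808 m/day.
Travel time t = L / v = 196 / 0.04808 = 4076 days = 11.16 years.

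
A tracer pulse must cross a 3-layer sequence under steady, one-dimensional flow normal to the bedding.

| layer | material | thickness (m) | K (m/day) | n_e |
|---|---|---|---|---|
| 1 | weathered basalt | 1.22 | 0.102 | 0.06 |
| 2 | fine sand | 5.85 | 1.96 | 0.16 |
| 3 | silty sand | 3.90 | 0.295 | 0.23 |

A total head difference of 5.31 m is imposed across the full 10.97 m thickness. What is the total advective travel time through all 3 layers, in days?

10.1

With flow normal to the layers, continuity requires the same specific discharge q through every layer.
Σ(b_i/K_i) = 1.22/0.102 + 5.85/1.96 + 3.90/0.295 = 28.17 d.
q = Δh / Σ(b_i/K_i) = 5.31 / 28.17 = 0.1885 m/day.
In each layer the seepage velocity is v_i = q/n_i, so the layer transit time is t_i = b_i·n_i / q:
  layer 1 (weathered basalt): t_1 = 1.22 × 0.06 / 0.1885 = 0.3883 d
  layer 2 (fine sand): t_2 = 5.85 × 0.16 / 0.1885 = 4.965 d
  layer 3 (silty sand): t_3 = 3.90 × 0.23 / 0.1885 = 4.758 d
Total t = Σ t_i = 10.11 days.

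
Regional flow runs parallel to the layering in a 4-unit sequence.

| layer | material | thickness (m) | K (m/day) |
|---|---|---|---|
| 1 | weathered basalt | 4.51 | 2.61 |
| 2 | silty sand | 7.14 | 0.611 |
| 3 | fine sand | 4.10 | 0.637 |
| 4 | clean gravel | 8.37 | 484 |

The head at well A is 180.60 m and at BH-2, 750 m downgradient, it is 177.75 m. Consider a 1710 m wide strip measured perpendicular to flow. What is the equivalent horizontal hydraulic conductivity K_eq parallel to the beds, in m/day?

Flow is parallel to layering, so each bed carries its own Darcy discharge and the transmissivities add.
Σ(K_i·b_i) = 2.61×4.51 + 0.611×7.14 + 0.637×4.10 + 484×8.37 = 4070 m²/day.
Total thickness b = 24.12 m, so K_eq = Σ(K_i·b_i)/b = 168.7 m/day.

169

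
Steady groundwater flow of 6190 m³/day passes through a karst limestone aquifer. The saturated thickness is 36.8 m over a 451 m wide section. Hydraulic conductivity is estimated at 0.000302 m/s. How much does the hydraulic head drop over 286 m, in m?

4.09

Convert K: 0.000302 m/s × 86400 = 26.09 m/day.
Cross-sectional area A = 451 × 36.8 = 16597 m².
From Q = K·A·i, i = Q / (K·A) = 6190 / (26.09 × 16597) = 0.01429.
Head loss Δh = i · L = 0.01429 × 286 = 4.088 m.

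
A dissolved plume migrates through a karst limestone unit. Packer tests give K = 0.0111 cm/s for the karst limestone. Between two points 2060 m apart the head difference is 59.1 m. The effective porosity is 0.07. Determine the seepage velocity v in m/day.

3.93

Convert K: 0.0111 cm/s × 864 = 9.590 m/day.
Hydraulic gradient i = Δh / L = 59.1 / 2060 = 0.02869.
Darcy flux q = K · i = 9.590 × 0.02869 = 0.2751 m/day.
Seepage velocity v = q / n_e = 0.2751 / 0.07 = 3.931 m/day.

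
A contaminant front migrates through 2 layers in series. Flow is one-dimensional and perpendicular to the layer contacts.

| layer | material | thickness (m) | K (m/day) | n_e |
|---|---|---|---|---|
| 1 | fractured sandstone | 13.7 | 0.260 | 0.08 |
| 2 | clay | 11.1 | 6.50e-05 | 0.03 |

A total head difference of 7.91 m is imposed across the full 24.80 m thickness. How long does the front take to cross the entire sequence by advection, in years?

With flow normal to the layers, continuity requires the same specific discharge q through every layer.
Σ(b_i/K_i) = 13.7/0.260 + 11.1/6.50e-05 = 1.708e+05 d.
q = Δh / Σ(b_i/K_i) = 7.91 / 1.708e+05 = 4.631e-05 m/day.
In each layer the seepage velocity is v_i = q/n_i, so the layer transit time is t_i = b_i·n_i / q:
  layer 1 (fractured sandstone): t_1 = 13.7 × 0.08 / 4.631e-05 = 23669 d
  layer 2 (clay): t_2 = 11.1 × 0.03 / 4.631e-05 = 7191 d
Total t = Σ t_i = 30860 days = 84.49 years.

84.5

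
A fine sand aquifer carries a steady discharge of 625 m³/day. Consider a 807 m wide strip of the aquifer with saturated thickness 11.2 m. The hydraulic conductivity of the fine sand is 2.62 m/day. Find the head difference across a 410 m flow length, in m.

10.8

Cross-sectional area A = 807 × 11.2 = 9038 m².
From Q = K·A·i, i = Q / (K·A) = 625 / (2.620 × 9038) = 0.02639.
Head loss Δh = i · L = 0.02639 × 410 = 10.82 m.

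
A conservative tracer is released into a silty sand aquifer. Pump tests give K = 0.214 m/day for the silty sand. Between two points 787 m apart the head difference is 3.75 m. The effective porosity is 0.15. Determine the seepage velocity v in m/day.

0.00680

Hydraulic gradient i = Δh / L = 3.75 / 787 = 0.004765.
Darcy flux q = K · i = 0.2140 × 0.004765 = 0.001020 m/day.
Seepage velocity v = q / n_e = 0.001020 / 0.15 = 0.006798 m/day.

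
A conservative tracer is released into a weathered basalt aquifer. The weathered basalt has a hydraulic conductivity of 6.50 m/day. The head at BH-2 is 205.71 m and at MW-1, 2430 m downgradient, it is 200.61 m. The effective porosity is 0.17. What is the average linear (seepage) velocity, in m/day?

Hydraulic gradient i = (205.71 − 200.61) / 2430 = 5.1 / 2430 = 0.002099.
Darcy flux q = K · i = 6.500 × 0.002099 = 0.01364 m/day.
Seepage velocity v = q / n_e = 0.01364 / 0.17 = 0.08025 m/day.

0.0802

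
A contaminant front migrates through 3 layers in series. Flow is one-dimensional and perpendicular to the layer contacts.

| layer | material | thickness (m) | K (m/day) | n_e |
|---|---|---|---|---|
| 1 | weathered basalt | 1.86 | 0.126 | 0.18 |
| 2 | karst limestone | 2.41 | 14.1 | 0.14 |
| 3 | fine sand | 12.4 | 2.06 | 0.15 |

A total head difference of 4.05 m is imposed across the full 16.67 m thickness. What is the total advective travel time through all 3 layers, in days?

13.1

With flow normal to the layers, continuity requires the same specific discharge q through every layer.
Σ(b_i/K_i) = 1.86/0.126 + 2.41/14.1 + 12.4/2.06 = 20.95 d.
q = Δh / Σ(b_i/K_i) = 4.05 / 20.95 = 0.1933 m/day.
In each layer the seepage velocity is v_i = q/n_i, so the layer transit time is t_i = b_i·n_i / q:
  layer 1 (weathered basalt): t_1 = 1.86 × 0.18 / 0.1933 = 1.732 d
  layer 2 (karst limestone): t_2 = 2.41 × 0.14 / 0.1933 = 1.746 d
  layer 3 (fine sand): t_3 = 12.4 × 0.15 / 0.1933 = 9.623 d
Total t = Σ t_i = 13.10 days.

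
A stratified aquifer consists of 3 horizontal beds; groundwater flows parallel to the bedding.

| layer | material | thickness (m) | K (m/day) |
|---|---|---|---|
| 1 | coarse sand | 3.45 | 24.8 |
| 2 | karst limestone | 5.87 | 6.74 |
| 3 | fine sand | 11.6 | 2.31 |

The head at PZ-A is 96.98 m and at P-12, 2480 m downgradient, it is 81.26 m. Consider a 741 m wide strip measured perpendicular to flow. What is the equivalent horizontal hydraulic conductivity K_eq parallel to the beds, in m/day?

7.26

Flow is parallel to layering, so each bed carries its own Darcy discharge and the transmissivities add.
Σ(K_i·b_i) = 24.8×3.45 + 6.74×5.87 + 2.31×11.6 = 151.9 m²/day.
Total thickness b = 20.92 m, so K_eq = Σ(K_i·b_i)/b = 7.262 m/day.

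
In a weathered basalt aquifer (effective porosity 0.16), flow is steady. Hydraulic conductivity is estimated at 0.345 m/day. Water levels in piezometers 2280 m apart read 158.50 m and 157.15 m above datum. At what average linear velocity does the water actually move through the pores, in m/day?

Hydraulic gradient i = (158.50 − 157.15) / 2280 = 1.35 / 2280 = 0.0005921.
Darcy flux q = K · i = 0.3450 × 0.0005921 = 0.0002043 m/day.
Seepage velocity v = q / n_e = 0.0002043 / 0.16 = 0.001277 m/day.

0.00128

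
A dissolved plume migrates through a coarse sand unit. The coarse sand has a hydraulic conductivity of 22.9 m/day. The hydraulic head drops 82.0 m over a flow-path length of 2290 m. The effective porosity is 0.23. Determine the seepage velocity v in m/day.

3.57

Hydraulic gradient i = Δh / L = 82.0 / 2290 = 0.03581.
Darcy flux q = K · i = 22.90 × 0.03581 = 0.8200 m/day.
Seepage velocity v = q / n_e = 0.8200 / 0.23 = 3.565 m/day.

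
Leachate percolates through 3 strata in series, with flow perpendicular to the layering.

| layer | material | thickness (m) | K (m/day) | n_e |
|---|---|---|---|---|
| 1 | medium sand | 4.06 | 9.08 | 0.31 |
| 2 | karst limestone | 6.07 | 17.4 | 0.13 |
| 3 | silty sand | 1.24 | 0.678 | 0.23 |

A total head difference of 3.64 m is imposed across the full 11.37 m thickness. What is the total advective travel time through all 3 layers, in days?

With flow normal to the layers, continuity requires the same specific discharge q through every layer.
Σ(b_i/K_i) = 4.06/9.08 + 6.07/17.4 + 1.24/0.678 = 2.625 d.
q = Δh / Σ(b_i/K_i) = 3.64 / 2.625 = 1.387 m/day.
In each layer the seepage velocity is v_i = q/n_i, so the layer transit time is t_i = b_i·n_i / q:
  layer 1 (medium sand): t_1 = 4.06 × 0.31 / 1.387 = 0.9076 d
  layer 2 (karst limestone): t_2 = 6.07 × 0.13 / 1.387 = 0.5690 d
  layer 3 (silty sand): t_3 = 1.24 × 0.23 / 1.387 = 0.2057 d
Total t = Σ t_i = 1.682 days.

1.68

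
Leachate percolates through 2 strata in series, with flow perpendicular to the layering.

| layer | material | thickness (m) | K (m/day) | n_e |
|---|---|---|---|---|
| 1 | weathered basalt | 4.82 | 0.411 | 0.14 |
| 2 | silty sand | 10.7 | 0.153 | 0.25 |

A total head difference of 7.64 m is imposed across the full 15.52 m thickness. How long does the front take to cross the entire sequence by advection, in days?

35.8

With flow normal to the layers, continuity requires the same specific discharge q through every layer.
Σ(b_i/K_i) = 4.82/0.411 + 10.7/0.153 = 81.66 d.
q = Δh / Σ(b_i/K_i) = 7.64 / 81.66 = 0.09356 m/day.
In each layer the seepage velocity is v_i = q/n_i, so the layer transit time is t_i = b_i·n_i / q:
  layer 1 (weathered basalt): t_1 = 4.82 × 0.14 / 0.09356 = 7.213 d
  layer 2 (silty sand): t_2 = 10.7 × 0.25 / 0.09356 = 28.59 d
Total t = Σ t_i = 35.81 days.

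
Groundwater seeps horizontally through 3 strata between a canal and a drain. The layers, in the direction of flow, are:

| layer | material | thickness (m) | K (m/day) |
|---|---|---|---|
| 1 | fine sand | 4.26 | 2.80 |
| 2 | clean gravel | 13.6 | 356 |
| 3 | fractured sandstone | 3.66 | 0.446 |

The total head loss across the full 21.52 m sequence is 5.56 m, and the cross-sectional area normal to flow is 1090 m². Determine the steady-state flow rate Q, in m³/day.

621

Flow is perpendicular to layering, so the layers act in series and the equivalent K is the thickness-weighted harmonic mean.
Total thickness L = 4.26 + 13.6 + 3.66 = 21.52 m.
Σ(b_i/K_i) = 4.26/2.80 + 13.6/356 + 3.66/0.446 = 9.766 d.
K_eq = L / Σ(b_i/K_i) = 21.52 / 9.766 = 2.204 m/day.
Q = K_eq · A · (Δh/L) = 2.204 × 1090 × (5.56/21.52) = 620.6 m³/day.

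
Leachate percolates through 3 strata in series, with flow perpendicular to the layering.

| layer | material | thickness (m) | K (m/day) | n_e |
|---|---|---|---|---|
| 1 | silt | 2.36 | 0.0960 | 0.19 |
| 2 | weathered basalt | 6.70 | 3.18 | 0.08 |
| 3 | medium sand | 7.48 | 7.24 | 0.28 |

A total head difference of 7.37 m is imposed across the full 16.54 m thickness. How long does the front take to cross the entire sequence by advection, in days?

11.6

With flow normal to the layers, continuity requires the same specific discharge q through every layer.
Σ(b_i/K_i) = 2.36/0.0960 + 6.70/3.18 + 7.48/7.24 = 27.72 d.
q = Δh / Σ(b_i/K_i) = 7.37 / 27.72 = 0.2658 m/day.
In each layer the seepage velocity is v_i = q/n_i, so the layer transit time is t_i = b_i·n_i / q:
  layer 1 (silt): t_1 = 2.36 × 0.19 / 0.2658 = 1.687 d
  layer 2 (weathered basalt): t_2 = 6.70 × 0.08 / 0.2658 = 2.016 d
  layer 3 (medium sand): t_3 = 7.48 × 0.28 / 0.2658 = 7.878 d
Total t = Σ t_i = 11.58 days.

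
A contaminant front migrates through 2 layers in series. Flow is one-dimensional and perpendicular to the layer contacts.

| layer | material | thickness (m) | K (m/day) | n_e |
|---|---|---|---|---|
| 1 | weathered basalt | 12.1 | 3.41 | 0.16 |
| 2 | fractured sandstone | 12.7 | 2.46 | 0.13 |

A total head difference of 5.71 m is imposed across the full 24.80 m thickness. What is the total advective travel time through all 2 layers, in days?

5.47

With flow normal to the layers, continuity requires the same specific discharge q through every layer.
Σ(b_i/K_i) = 12.1/3.41 + 12.7/2.46 = 8.711 d.
q = Δh / Σ(b_i/K_i) = 5.71 / 8.711 = 0.6555 m/day.
In each layer the seepage velocity is v_i = q/n_i, so the layer transit time is t_i = b_i·n_i / q:
  layer 1 (weathered basalt): t_1 = 12.1 × 0.16 / 0.6555 = 2.953 d
  layer 2 (fractured sandstone): t_2 = 12.7 × 0.13 / 0.6555 = 2.519 d
Total t = Σ t_i = 5.472 days.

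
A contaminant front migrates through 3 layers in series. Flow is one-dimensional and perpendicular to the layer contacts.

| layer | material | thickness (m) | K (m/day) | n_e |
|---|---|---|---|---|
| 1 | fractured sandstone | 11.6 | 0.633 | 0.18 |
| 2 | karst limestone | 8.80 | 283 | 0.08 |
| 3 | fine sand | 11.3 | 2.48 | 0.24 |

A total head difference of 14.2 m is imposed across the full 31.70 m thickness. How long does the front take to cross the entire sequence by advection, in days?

8.88

With flow normal to the layers, continuity requires the same specific discharge q through every layer.
Σ(b_i/K_i) = 11.6/0.633 + 8.80/283 + 11.3/2.48 = 22.91 d.
q = Δh / Σ(b_i/K_i) = 14.2 / 22.91 = 0.6197 m/day.
In each layer the seepage velocity is v_i = q/n_i, so the layer transit time is t_i = b_i·n_i / q:
  layer 1 (fractured sandstone): t_1 = 11.6 × 0.18 / 0.6197 = 3.369 d
  layer 2 (karst limestone): t_2 = 8.80 × 0.08 / 0.6197 = 1.136 d
  layer 3 (fine sand): t_3 = 11.3 × 0.24 / 0.6197 = 4.376 d
Total t = Σ t_i = 8.881 days.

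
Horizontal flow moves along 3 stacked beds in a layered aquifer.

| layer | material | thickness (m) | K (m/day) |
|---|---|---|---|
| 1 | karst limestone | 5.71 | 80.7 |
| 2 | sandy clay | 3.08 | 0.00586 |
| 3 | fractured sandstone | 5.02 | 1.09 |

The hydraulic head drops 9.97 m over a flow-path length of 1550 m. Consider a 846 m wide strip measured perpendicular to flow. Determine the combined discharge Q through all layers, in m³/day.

2540

Flow is parallel to layering, so each bed carries its own Darcy discharge and the transmissivities add.
Σ(K_i·b_i) = 80.7×5.71 + 0.00586×3.08 + 1.09×5.02 = 466.3 m²/day.
Hydraulic gradient i = Δh / L = 9.97 / 1550 = 0.006432.
Q = Σ(K_i·b_i) · W · i = 466.3 × 846 × 0.006432 = 2537 m³/day.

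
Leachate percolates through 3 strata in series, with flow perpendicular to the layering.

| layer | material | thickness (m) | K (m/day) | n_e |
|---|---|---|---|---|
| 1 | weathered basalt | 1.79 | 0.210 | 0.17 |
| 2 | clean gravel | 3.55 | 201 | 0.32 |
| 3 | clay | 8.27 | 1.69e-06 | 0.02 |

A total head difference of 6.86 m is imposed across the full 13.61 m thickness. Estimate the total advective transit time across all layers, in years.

With flow normal to the layers, continuity requires the same specific discharge q through every layer.
Σ(b_i/K_i) = 1.79/0.210 + 3.55/201 + 8.27/1.69e-06 = 4.893e+06 d.
q = Δh / Σ(b_i/K_i) = 6.86 / 4.893e+06 = 1.402e-06 m/day.
In each layer the seepage velocity is v_i = q/n_i, so the layer transit time is t_i = b_i·n_i / q:
  layer 1 (weathered basalt): t_1 = 1.79 × 0.17 / 1.402e-06 = 2.171e+05 d
  layer 2 (clean gravel): t_2 = 3.55 × 0.32 / 1.402e-06 = 8.104e+05 d
  layer 3 (clay): t_3 = 8.27 × 0.02 / 1.402e-06 = 1.180e+05 d
Total t = Σ t_i = 1.145e+06 days = 3136 years.

3140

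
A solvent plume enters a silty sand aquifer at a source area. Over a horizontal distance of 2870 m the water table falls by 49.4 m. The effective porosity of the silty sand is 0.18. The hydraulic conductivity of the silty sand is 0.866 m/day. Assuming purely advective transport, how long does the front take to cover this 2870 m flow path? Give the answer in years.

Hydraulic gradient i = Δh / L = 49.4 / 2870 = 0.01721.
Darcy flux q = K · i = 0.8660 × 0.01721 = 0.01491 m/day.
Seepage velocity v = q / n_e = 0.01491 / 0.18 = 0.08281 m/day.
Travel time t = L / v = 2870 / 0.08281 = 34657 days = 94.89 years.

94.9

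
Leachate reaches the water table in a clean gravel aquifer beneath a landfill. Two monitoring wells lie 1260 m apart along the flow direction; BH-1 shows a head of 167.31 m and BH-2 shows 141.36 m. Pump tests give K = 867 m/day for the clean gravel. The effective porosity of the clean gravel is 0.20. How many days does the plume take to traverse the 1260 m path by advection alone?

14.1

Hydraulic gradient i = (167.31 − 141.36) / 1260 = 25.95 / 1260 = 0.02060.
Darcy flux q = K · i = 867.0 × 0.02060 = 17.86 m/day.
Seepage velocity v = q / n_e = 17.86 / 0.20 = 89.28 m/day.
Travel time t = L / v = 1260 / 89.28 = 14.11 days.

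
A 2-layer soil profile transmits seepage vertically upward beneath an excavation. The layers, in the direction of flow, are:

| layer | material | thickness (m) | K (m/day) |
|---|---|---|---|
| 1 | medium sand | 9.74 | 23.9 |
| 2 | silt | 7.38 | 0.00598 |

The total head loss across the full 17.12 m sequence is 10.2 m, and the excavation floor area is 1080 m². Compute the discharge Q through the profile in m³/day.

Flow is perpendicular to layering, so the layers act in series and the equivalent K is the thickness-weighted harmonic mean.
Total thickness L = 9.74 + 7.38 = 17.12 m.
Σ(b_i/K_i) = 9.74/23.9 + 7.38/0.00598 = 1235 d.
K_eq = L / Σ(b_i/K_i) = 17.12 / 1235 = 0.01387 m/day.
Q = K_eq · A · (Δh/L) = 0.01387 × 1080 × (10.2/17.12) = 8.923 m³/day.

8.92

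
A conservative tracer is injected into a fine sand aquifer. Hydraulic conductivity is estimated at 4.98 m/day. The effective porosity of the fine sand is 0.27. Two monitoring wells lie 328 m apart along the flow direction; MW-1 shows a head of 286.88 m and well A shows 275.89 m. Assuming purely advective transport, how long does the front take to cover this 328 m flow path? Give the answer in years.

Hydraulic gradient i = (286.88 − 275.89) / 328 = 10.99 / 328 = 0.03351.
Darcy flux q = K · i = 4.980 × 0.03351 = 0.1669 m/day.
Seepage velocity v = q / n_e = 0.1669 / 0.27 = 0.6180 m/day.
Travel time t = L / v = 328 / 0.6180 = 530.7 days = 1.453 years.

1.45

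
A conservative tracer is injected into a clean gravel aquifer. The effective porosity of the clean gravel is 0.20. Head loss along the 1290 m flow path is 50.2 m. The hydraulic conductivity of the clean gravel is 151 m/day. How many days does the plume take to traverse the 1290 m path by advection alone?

43.9

Hydraulic gradient i = Δh / L = 50.2 / 1290 = 0.03891.
Darcy flux q = K · i = 151.0 × 0.03891 = 5.876 m/day.
Seepage velocity v = q / n_e = 5.876 / 0.20 = 29.38 m/day.
Travel time t = L / v = 1290 / 29.38 = 43.91 days.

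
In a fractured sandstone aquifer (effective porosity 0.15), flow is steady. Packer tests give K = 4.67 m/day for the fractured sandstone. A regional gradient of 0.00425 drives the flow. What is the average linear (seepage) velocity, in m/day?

Hydraulic gradient i = 0.00425.
Darcy flux q = K · i = 4.670 × 0.004250 = 0.01985 m/day.
Seepage velocity v = q / n_e = 0.01985 / 0.15 = 0.1323 m/day.

0.132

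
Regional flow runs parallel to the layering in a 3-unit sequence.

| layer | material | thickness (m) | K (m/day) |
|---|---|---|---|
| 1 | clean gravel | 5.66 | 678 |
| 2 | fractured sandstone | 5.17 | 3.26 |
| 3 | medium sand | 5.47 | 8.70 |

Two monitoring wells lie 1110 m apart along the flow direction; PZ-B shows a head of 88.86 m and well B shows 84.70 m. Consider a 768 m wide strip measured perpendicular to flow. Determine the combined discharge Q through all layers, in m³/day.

Flow is parallel to layering, so each bed carries its own Darcy discharge and the transmissivities add.
Σ(K_i·b_i) = 678×5.66 + 3.26×5.17 + 8.70×5.47 = 3902 m²/day.
Hydraulic gradient i = (88.86 − 84.70) / 1110 = 4.16 / 1110 = 0.003748.
Q = Σ(K_i·b_i) · W · i = 3902 × 768 × 0.003748 = 11231 m³/day.

11200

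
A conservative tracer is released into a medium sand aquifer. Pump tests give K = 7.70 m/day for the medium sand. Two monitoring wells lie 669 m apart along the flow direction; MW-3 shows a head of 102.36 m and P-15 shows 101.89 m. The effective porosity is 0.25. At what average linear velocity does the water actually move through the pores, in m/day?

0.0216

Hydraulic gradient i = (102.36 − 101.89) / 669 = 0.47 / 669 = 0.0007025.
Darcy flux q = K · i = 7.700 × 0.0007025 = 0.005410 m/day.
Seepage velocity v = q / n_e = 0.005410 / 0.25 = 0.02164 m/day.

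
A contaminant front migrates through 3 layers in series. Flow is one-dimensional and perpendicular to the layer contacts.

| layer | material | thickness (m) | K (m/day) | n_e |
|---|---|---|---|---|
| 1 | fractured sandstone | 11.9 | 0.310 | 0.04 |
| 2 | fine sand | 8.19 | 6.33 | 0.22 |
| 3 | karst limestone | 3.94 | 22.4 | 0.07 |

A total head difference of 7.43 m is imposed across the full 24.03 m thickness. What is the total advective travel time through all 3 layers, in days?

13.7

With flow normal to the layers, continuity requires the same specific discharge q through every layer.
Σ(b_i/K_i) = 11.9/0.310 + 8.19/6.33 + 3.94/22.4 = 39.86 d.
q = Δh / Σ(b_i/K_i) = 7.43 / 39.86 = 0.1864 m/day.
In each layer the seepage velocity is v_i = q/n_i, so the layer transit time is t_i = b_i·n_i / q:
  layer 1 (fractured sandstone): t_1 = 11.9 × 0.04 / 0.1864 = 2.553 d
  layer 2 (fine sand): t_2 = 8.19 × 0.22 / 0.1864 = 9.665 d
  layer 3 (karst limestone): t_3 = 3.94 × 0.07 / 0.1864 = 1.479 d
Total t = Σ t_i = 13.70 days.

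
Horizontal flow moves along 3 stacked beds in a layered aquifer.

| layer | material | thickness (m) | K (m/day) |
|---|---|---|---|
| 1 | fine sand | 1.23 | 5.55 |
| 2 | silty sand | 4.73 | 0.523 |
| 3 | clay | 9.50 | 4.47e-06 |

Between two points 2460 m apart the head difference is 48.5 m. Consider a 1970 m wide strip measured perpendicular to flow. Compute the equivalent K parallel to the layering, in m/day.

Flow is parallel to layering, so each bed carries its own Darcy discharge and the transmissivities add.
Σ(K_i·b_i) = 5.55×1.23 + 0.523×4.73 + 4.47e-06×9.50 = 9.300 m²/day.
Total thickness b = 15.46 m, so K_eq = Σ(K_i·b_i)/b = 0.6016 m/day.

0.602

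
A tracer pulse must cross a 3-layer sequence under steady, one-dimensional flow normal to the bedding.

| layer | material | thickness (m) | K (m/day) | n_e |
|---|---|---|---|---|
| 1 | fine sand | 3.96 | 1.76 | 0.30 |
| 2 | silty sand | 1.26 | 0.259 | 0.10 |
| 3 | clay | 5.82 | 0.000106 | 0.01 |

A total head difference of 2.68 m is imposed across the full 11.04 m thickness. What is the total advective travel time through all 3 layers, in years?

77.0

With flow normal to the layers, continuity requires the same specific discharge q through every layer.
Σ(b_i/K_i) = 3.96/1.76 + 1.26/0.259 + 5.82/0.000106 = 54913 d.
q = Δh / Σ(b_i/K_i) = 2.68 / 54913 = 4.880e-05 m/day.
In each layer the seepage velocity is v_i = q/n_i, so the layer transit time is t_i = b_i·n_i / q:
  layer 1 (fine sand): t_1 = 3.96 × 0.30 / 4.880e-05 = 24342 d
  layer 2 (silty sand): t_2 = 1.26 × 0.10 / 4.880e-05 = 2582 d
  layer 3 (clay): t_3 = 5.82 × 0.01 / 4.880e-05 = 1193 d
Total t = Σ t_i = 28116 days = 76.98 years.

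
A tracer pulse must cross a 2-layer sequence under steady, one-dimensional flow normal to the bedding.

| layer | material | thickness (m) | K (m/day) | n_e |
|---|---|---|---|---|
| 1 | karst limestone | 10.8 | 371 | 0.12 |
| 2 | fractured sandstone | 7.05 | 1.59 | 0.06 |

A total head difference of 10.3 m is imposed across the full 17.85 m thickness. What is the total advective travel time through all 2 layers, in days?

0.745

With flow normal to the layers, continuity requires the same specific discharge q through every layer.
Σ(b_i/K_i) = 10.8/371 + 7.05/1.59 = 4.463 d.
q = Δh / Σ(b_i/K_i) = 10.3 / 4.463 = 2.308 m/day.
In each layer the seepage velocity is v_i = q/n_i, so the layer transit time is t_i = b_i·n_i / q:
  layer 1 (karst limestone): t_1 = 10.8 × 0.12 / 2.308 = 0.5616 d
  layer 2 (fractured sandstone): t_2 = 7.05 × 0.06 / 2.308 = 0.1833 d
Total t = Σ t_i = 0.7449 days.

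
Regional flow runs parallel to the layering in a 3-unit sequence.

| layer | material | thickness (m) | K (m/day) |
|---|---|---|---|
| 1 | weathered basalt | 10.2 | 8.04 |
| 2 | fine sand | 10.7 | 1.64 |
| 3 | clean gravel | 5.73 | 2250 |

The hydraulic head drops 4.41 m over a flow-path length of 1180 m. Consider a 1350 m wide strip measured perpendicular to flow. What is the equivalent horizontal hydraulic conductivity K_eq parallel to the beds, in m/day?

Flow is parallel to layering, so each bed carries its own Darcy discharge and the transmissivities add.
Σ(K_i·b_i) = 8.04×10.2 + 1.64×10.7 + 2250×5.73 = 12992 m²/day.
Total thickness b = 26.63 m, so K_eq = Σ(K_i·b_i)/b = 487.9 m/day.

488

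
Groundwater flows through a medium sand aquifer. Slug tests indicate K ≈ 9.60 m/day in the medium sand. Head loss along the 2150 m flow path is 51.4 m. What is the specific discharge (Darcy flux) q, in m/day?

0.230

Hydraulic gradient i = Δh / L = 51.4 / 2150 = 0.02391.
Specific discharge q = K · i = 9.600 × 0.02391 = 0.2295 m/day.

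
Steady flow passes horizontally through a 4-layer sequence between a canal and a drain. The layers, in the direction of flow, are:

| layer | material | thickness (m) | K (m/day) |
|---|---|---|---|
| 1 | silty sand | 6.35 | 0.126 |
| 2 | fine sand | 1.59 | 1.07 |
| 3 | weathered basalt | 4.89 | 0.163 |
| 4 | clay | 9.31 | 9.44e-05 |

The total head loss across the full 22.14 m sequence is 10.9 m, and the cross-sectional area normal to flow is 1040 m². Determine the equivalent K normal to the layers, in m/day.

Flow is perpendicular to layering, so the layers act in series and the equivalent K is the thickness-weighted harmonic mean.
Total thickness L = 6.35 + 1.59 + 4.89 + 9.31 = 22.14 m.
Σ(b_i/K_i) = 6.35/0.126 + 1.59/1.07 + 4.89/0.163 + 9.31/9.44e-05 = 98705 d.
K_eq = L / Σ(b_i/K_i) = 22.14 / 98705 = 0.0002243 m/day.

0.000224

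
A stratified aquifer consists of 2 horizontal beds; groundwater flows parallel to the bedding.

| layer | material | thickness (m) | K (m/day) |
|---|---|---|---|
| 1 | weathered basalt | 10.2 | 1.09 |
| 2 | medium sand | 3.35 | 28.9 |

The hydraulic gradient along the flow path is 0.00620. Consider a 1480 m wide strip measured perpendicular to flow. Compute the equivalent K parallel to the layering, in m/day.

Flow is parallel to layering, so each bed carries its own Darcy discharge and the transmissivities add.
Σ(K_i·b_i) = 1.09×10.2 + 28.9×3.35 = 107.9 m²/day.
Total thickness b = 13.55 m, so K_eq = Σ(K_i·b_i)/b = 7.966 m/day.

7.97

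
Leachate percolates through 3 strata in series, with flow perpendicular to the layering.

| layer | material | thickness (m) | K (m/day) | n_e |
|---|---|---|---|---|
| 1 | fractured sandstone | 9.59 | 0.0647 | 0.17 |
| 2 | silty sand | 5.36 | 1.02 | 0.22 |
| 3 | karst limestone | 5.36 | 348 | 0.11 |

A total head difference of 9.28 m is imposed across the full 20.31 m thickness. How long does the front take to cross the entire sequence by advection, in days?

56.2

With flow normal to the layers, continuity requires the same specific discharge q through every layer.
Σ(b_i/K_i) = 9.59/0.0647 + 5.36/1.02 + 5.36/348 = 153.5 d.
q = Δh / Σ(b_i/K_i) = 9.28 / 153.5 = 0.06046 m/day.
In each layer the seepage velocity is v_i = q/n_i, so the layer transit time is t_i = b_i·n_i / q:
  layer 1 (fractured sandstone): t_1 = 9.59 × 0.17 / 0.06046 = 26.97 d
  layer 2 (silty sand): t_2 = 5.36 × 0.22 / 0.06046 = 19.50 d
  layer 3 (karst limestone): t_3 = 5.36 × 0.11 / 0.06046 = 9.752 d
Total t = Σ t_i = 56.22 days.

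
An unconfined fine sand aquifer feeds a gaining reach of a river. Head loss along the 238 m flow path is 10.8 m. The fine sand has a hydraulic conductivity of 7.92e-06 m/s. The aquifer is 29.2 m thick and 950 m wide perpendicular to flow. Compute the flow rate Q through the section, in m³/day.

Convert K: 7.92e-06 m/s × 86400 = 0.6843 m/day.
Cross-sectional area A = 950 × 29.2 = 27740 m².
Hydraulic gradient i = Δh / L = 10.8 / 238 = 0.04538.
Darcy's law: Q = K · A · i = 0.6843 × 27740 × 0.04538 = 861.4 m³/day.

861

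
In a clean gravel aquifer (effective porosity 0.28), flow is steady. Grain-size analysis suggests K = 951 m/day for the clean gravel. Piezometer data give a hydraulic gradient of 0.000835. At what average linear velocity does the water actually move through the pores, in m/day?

2.84

Hydraulic gradient i = 0.000835.
Darcy flux q = K · i = 951.0 × 0.0008350 = 0.7941 m/day.
Seepage velocity v = q / n_e = 0.7941 / 0.28 = 2.836 m/day.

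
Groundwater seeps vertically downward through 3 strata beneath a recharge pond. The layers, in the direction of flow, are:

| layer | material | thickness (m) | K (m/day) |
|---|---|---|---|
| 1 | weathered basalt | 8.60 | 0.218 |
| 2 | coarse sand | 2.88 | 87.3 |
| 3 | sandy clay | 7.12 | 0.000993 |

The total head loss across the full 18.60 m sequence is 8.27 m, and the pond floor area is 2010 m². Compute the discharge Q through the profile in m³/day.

2.31

Flow is perpendicular to layering, so the layers act in series and the equivalent K is the thickness-weighted harmonic mean.
Total thickness L = 8.60 + 2.88 + 7.12 = 18.60 m.
Σ(b_i/K_i) = 8.60/0.218 + 2.88/87.3 + 7.12/0.000993 = 7210 d.
K_eq = L / Σ(b_i/K_i) = 18.60 / 7210 = 0.002580 m/day.
Q = K_eq · A · (Δh/L) = 0.002580 × 2010 × (8.27/18.60) = 2.306 m³/day.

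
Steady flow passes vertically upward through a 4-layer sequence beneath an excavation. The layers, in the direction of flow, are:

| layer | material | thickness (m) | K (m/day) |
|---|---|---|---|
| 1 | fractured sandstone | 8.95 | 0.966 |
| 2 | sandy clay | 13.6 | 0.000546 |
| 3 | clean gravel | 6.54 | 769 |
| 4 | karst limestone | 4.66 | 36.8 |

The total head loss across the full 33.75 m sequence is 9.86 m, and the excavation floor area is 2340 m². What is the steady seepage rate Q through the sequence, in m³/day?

0.926

Flow is perpendicular to layering, so the layers act in series and the equivalent K is the thickness-weighted harmonic mean.
Total thickness L = 8.95 + 13.6 + 6.54 + 4.66 = 33.75 m.
Σ(b_i/K_i) = 8.95/0.966 + 13.6/0.000546 + 6.54/769 + 4.66/36.8 = 24918 d.
K_eq = L / Σ(b_i/K_i) = 33.75 / 24918 = 0.001354 m/day.
Q = K_eq · A · (Δh/L) = 0.001354 × 2340 × (9.86/33.75) = 0.9259 m³/day.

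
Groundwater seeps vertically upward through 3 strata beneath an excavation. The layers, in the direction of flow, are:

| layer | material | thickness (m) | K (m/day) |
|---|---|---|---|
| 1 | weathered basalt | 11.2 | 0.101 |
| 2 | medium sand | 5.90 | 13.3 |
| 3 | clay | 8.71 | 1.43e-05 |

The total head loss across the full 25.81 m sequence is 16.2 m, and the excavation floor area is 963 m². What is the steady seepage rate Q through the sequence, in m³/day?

0.0256

Flow is perpendicular to layering, so the layers act in series and the equivalent K is the thickness-weighted harmonic mean.
Total thickness L = 11.2 + 5.90 + 8.71 = 25.81 m.
Σ(b_i/K_i) = 11.2/0.101 + 5.90/13.3 + 8.71/1.43e-05 = 6.092e+05 d.
K_eq = L / Σ(b_i/K_i) = 25.81 / 6.092e+05 = 4.237e-05 m/day.
Q = K_eq · A · (Δh/L) = 4.237e-05 × 963 × (16.2/25.81) = 0.02561 m³/day.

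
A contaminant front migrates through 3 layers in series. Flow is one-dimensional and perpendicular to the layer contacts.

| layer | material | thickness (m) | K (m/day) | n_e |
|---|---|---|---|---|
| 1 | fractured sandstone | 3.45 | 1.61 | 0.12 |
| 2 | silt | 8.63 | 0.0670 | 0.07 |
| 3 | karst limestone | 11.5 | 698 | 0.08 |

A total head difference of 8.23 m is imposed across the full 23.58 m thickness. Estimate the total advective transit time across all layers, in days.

30.8

With flow normal to the layers, continuity requires the same specific discharge q through every layer.
Σ(b_i/K_i) = 3.45/1.61 + 8.63/0.0670 + 11.5/698 = 131.0 d.
q = Δh / Σ(b_i/K_i) = 8.23 / 131.0 = 0.06284 m/day.
In each layer the seepage velocity is v_i = q/n_i, so the layer transit time is t_i = b_i·n_i / q:
  layer 1 (fractured sandstone): t_1 = 3.45 × 0.12 / 0.06284 = 6.588 d
  layer 2 (silt): t_2 = 8.63 × 0.07 / 0.06284 = 9.613 d
  layer 3 (karst limestone): t_3 = 11.5 × 0.08 / 0.06284 = 14.64 d
Total t = Σ t_i = 30.84 days.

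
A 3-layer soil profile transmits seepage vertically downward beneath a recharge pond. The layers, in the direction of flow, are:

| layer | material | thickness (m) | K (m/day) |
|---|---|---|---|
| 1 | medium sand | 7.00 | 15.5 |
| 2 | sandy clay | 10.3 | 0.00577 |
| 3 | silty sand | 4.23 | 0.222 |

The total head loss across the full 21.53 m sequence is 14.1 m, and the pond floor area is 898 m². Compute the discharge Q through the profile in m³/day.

Flow is perpendicular to layering, so the layers act in series and the equivalent K is the thickness-weighted harmonic mean.
Total thickness L = 7.00 + 10.3 + 4.23 = 21.53 m.
Σ(b_i/K_i) = 7.00/15.5 + 10.3/0.00577 + 4.23/0.222 = 1805 d.
K_eq = L / Σ(b_i/K_i) = 21.53 / 1805 = 0.01193 m/day.
Q = K_eq · A · (Δh/L) = 0.01193 × 898 × (14.1/21.53) = 7.016 m³/day.

7.02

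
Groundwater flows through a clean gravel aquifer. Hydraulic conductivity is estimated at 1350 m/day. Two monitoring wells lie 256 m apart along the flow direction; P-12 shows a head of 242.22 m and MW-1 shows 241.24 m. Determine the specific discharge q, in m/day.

5.17

Hydraulic gradient i = (242.22 − 241.24) / 256 = 0.98 / 256 = 0.003828.
Specific discharge q = K · i = 1350 × 0.003828 = 5.168 m/day.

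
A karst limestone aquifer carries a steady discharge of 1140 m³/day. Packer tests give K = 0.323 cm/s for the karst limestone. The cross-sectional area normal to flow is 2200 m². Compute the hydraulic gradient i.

0.00186

Convert K: 0.323 cm/s × 864 = 279.1 m/day.
From Q = K·A·i, i = Q / (K·A) = 1140 / (279.1 × 2200) = 0.001857.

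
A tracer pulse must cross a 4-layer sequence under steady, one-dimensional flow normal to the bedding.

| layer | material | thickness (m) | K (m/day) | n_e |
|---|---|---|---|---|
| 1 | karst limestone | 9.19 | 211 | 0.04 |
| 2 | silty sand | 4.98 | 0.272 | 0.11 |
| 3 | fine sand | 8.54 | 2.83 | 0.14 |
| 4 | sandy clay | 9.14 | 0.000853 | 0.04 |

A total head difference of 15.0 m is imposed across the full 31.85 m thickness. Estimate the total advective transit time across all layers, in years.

With flow normal to the layers, continuity requires the same specific discharge q through every layer.
Σ(b_i/K_i) = 9.19/211 + 4.98/0.272 + 8.54/2.83 + 9.14/0.000853 = 10736 d.
q = Δh / Σ(b_i/K_i) = 15.0 / 10736 = 0.001397 m/day.
In each layer the seepage velocity is v_i = q/n_i, so the layer transit time is t_i = b_i·n_i / q:
  layer 1 (karst limestone): t_1 = 9.19 × 0.04 / 0.001397 = 263.1 d
  layer 2 (silty sand): t_2 = 4.98 × 0.11 / 0.001397 = 392.1 d
  layer 3 (fine sand): t_3 = 8.54 × 0.14 / 0.001397 = 855.8 d
  layer 4 (sandy clay): t_4 = 9.14 × 0.04 / 0.001397 = 261.7 d
Total t = Σ t_i = 1773 days = 4.853 years.

4.85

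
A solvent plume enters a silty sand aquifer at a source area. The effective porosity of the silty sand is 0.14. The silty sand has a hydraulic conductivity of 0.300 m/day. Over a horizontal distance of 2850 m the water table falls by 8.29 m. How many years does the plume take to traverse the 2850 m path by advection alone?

Hydraulic gradient i = Δh / L = 8.29 / 2850 = 0.002909.
Darcy flux q = K · i = 0.3000 × 0.002909 = 0.0008726 m/day.
Seepage velocity v = q / n_e = 0.0008726 / 0.14 = 0.006233 m/day.
Travel time t = L / v = 2850 / 0.006233 = 4.572e+05 days = 1252 years.

1250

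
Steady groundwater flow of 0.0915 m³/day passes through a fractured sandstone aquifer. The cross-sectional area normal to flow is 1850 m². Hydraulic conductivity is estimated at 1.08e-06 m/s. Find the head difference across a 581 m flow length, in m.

Convert K: 1.08e-06 m/s × 86400 = 0.09331 m/day.
From Q = K·A·i, i = Q / (K·A) = 0.0915 / (0.09331 × 1850) = 0.0005300.
Head loss Δh = i · L = 0.0005300 × 581 = 0.3080 m.

0.308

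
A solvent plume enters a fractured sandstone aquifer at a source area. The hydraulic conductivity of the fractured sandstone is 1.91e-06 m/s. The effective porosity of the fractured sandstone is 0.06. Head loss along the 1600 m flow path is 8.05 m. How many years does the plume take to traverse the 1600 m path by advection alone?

Convert K: 1.91e-06 m/s × 86400 = 0.1650 m/day.
Hydraulic gradient i = Δh / L = 8.05 / 1600 = 0.005031.
Darcy flux q = K · i = 0.1650 × 0.005031 = 0.0008303 m/day.
Seepage velocity v = q / n_e = 0.0008303 / 0.06 = 0.01384 m/day.
Travel time t = L / v = 1600 / 0.01384 = 1.156e+05 days = 316.6 years.

317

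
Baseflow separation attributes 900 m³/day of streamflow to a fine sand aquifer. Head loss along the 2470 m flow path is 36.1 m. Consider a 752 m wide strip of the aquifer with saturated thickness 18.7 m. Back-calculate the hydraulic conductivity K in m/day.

4.38

Cross-sectional area A = 752 × 18.7 = 14062 m².
Hydraulic gradient i = Δh / L = 36.1 / 2470 = 0.01462.
From Q = K·A·i, K = Q / (A·i) = 900 / (14062 × 0.01462) = 4.379 m/day.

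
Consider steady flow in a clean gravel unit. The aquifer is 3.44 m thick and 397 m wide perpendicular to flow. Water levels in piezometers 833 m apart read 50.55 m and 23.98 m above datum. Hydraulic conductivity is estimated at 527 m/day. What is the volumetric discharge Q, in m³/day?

23000

Cross-sectional area A = 397 × 3.44 = 1366 m².
Hydraulic gradient i = (50.55 − 23.98) / 833 = 26.57 / 833 = 0.03190.
Darcy's law: Q = K · A · i = 527.0 × 1366 × 0.03190 = 22957 m³/day.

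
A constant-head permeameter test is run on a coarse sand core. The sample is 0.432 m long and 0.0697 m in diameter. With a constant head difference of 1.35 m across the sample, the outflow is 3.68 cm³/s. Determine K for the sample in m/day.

Cross-sectional area A = π·(d/2)² = π × (0.0697/2)² = 0.003816 m².
Convert discharge: 3.68 cm³/s = 3.680e-06 m³/s.
Darcy's law rearranged: K = Q·L / (A·Δh) = 3.680e-06 × 0.432 / (0.003816 × 1.35) = 0.0003086 m/s = 26.67 m/day.

26.7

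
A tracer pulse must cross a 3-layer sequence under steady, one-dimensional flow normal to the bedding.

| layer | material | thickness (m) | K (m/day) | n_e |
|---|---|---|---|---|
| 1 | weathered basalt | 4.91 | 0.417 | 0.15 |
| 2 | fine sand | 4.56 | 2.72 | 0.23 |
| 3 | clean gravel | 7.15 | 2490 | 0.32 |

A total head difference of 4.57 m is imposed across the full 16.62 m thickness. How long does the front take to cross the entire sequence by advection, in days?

With flow normal to the layers, continuity requires the same specific discharge q through every layer.
Σ(b_i/K_i) = 4.91/0.417 + 4.56/2.72 + 7.15/2490 = 13.45 d.
q = Δh / Σ(b_i/K_i) = 4.57 / 13.45 = 0.3397 m/day.
In each layer the seepage velocity is v_i = q/n_i, so the layer transit time is t_i = b_i·n_i / q:
  layer 1 (weathered basalt): t_1 = 4.91 × 0.15 / 0.3397 = 2.168 d
  layer 2 (fine sand): t_2 = 4.56 × 0.23 / 0.3397 = 3.088 d
  layer 3 (clean gravel): t_3 = 7.15 × 0.32 / 0.3397 = 6.736 d
Total t = Σ t_i = 11.99 days.

12.0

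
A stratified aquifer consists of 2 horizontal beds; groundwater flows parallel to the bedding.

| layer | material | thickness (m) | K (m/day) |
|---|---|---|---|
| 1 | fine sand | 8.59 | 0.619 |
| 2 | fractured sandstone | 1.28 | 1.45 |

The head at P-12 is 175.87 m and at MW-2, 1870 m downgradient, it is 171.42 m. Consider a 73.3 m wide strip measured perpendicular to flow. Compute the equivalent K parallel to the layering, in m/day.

0.727

Flow is parallel to layering, so each bed carries its own Darcy discharge and the transmissivities add.
Σ(K_i·b_i) = 0.619×8.59 + 1.45×1.28 = 7.173 m²/day.
Total thickness b = 9.870 m, so K_eq = Σ(K_i·b_i)/b = 0.7268 m/day.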